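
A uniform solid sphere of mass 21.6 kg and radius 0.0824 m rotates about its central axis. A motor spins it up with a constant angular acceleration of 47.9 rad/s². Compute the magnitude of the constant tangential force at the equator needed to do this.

F ≈ 34.1 N

I = (2/5)MR² = (2/5)(21.6)(0.0824)² = 0.05866 kg·m².
The required torque is τ = Iα = (0.05866)(47.90) = 2.810 N·m.
A tangential force at the equator gives τ = FR, so F = τ/R = 2.810/0.0824 = 34.10 N.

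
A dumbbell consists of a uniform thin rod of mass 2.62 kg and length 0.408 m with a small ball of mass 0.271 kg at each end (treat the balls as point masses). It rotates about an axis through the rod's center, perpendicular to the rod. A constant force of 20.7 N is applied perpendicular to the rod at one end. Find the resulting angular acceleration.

α ≈ 71.7 rad/s²

I_rod = (1/12)ML² = (1/12)(2.62)(0.408)² = 0.03634 kg·m².
I_balls = 2·m·(L/2)² = 2(0.271)(0.2040)² = 0.02256 kg·m².
Total I = 0.05890 kg·m².
τ = F·(L/2) = (20.7)(0.204) = 4.223 N·m.
α = τ/I = 4.223/0.05890 = 71.69 rad/s².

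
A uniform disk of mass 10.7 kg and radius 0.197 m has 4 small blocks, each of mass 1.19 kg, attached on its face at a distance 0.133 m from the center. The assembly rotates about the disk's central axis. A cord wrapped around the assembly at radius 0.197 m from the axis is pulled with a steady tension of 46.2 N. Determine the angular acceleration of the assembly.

α ≈ 31.2 rad/s²

I_disk = ½MR² = ½(10.7)(0.197)² = 0.2076 kg·m².
I_blocks = 4·m·r² = 4(1.19)(0.133)² = 0.08420 kg·m².
Total I = 0.2918 kg·m².
τ = F r = (46.2)(0.197) = 9.101 N·m.
α = τ/I = 9.101/0.2918 = 31.19 rad/s².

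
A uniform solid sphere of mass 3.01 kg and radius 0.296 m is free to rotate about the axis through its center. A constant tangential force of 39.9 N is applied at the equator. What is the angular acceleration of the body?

α ≈ 112 rad/s²

I = (2/5)MR² = (2/5)(3.01)(0.296)² = 0.1055 kg·m².
τ = F R = (39.9)(0.296) = 11.81 N·m.
From τ = Iα: α = 11.81/0.1055 = 112.0 rad/s².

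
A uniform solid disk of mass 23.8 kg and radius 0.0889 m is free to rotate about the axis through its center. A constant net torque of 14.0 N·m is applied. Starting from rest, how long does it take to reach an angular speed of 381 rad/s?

I = ½MR² = (1/2)(23.8)(0.0889)² = 0.09405 kg·m².
α = τ/I = 14.0/0.09405 = 148.9 rad/s².
ω = αt ⇒ t = ω/α = 381/148.9 = 2.559 s.

t ≈ 2.56 s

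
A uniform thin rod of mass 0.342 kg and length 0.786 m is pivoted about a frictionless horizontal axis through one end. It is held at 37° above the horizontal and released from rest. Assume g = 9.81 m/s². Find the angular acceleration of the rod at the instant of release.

α ≈ 15.0 rad/s²

About the pivot, I = (1/3)ML² = (1/3)(0.342)(0.786)² = 0.07043 kg·m².
The weight acts at the center, a distance L/2 = 0.3930 m from the pivot; τ = Mg(L/2) cos 37° = 1.053 N·m.
α = τ/I = 1.053/0.07043 = 14.95 rad/s².
(Equivalently α = (3g/(2L)) cos 37° = 14.95 rad/s².)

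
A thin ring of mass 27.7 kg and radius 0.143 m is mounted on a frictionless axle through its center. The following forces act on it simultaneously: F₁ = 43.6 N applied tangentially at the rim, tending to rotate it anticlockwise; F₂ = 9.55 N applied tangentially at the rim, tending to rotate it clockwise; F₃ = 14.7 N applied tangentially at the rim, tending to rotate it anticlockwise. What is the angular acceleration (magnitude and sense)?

I = MR² = (27.7)(0.143)² = 0.5664 kg·m².
Taking anticlockwise as positive: τ₁ = +(43.6)(0.143) = +6.235 N·m; τ₂ = −(9.55)(0.143) = −1.366 N·m; τ₃ = +(14.7)(0.143) = +2.102 N·m.
Net torque τ = 6.971 N·m.
α = τ/I = 6.971/0.5664 = 12.31 rad/s².

α ≈ 12.3 rad/s², anticlockwise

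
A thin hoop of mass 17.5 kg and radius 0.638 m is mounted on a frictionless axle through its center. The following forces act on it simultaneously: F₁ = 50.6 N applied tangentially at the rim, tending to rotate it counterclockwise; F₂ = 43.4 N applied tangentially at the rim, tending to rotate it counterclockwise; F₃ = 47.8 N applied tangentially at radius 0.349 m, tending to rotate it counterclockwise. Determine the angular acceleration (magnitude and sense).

I = MR² = (17.5)(0.638)² = 7.123 kg·m².
Taking counterclockwise as positive: τ₁ = +(50.6)(0.638) = +32.28 N·m; τ₂ = +(43.4)(0.638) = +27.69 N·m; τ₃ = +(47.8)(0.349) = +16.68 N·m.
Net torque τ = 76.65 N·m.
α = τ/I = 76.65/7.123 = 10.76 rad/s².

α ≈ 10.8 rad/s², counterclockwise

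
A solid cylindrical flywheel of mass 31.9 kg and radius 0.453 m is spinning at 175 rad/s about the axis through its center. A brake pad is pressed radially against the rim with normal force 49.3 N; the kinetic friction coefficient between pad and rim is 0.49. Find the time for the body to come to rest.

t ≈ 52.3 s

I = ½MR² = (1/2)(31.9)(0.453)² = 3.273 kg·m².
Friction force f = μN = (0.49)(49.3) = 24.16 N at the rim; torque magnitude τ = fR = 10.94 N·m, opposing ω.
|α| = τ/I = 10.94/3.273 = 3.343 rad/s² (deceleration).
0 = ω₀ − |α|t ⇒ t = ω₀/|α| = 175/3.343 = 52.34 s.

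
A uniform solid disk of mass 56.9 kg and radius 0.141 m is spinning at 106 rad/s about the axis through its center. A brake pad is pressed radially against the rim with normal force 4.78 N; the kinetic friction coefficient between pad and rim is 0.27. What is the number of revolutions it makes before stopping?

I = ½MR² = (1/2)(56.9)(0.141)² = 0.5656 kg·m².
Friction force f = μN = (0.27)(4.78) = 1.291 N at the rim; torque magnitude τ = fR = 0.1820 N·m, opposing ω.
|α| = τ/I = 0.1820/0.5656 = 0.3217 rad/s² (deceleration).
ω² = ω₀² − 2|α|θ with ω = 0 ⇒ θ = ω₀²/(2|α|) = 17460 rad = 2779 rev.

≈ 2780 revolutions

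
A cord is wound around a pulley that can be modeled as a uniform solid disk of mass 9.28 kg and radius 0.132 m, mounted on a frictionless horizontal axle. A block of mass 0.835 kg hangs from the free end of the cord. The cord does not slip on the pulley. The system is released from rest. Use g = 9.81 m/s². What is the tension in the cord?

T ≈ 6.94 N

I = ½MR² = (1/2)(9.28)(0.132)² = 0.08085 kg·m².
Block: mg − T = ma. Pulley: TR = Iα. No-slip: a = αR, so T = (I/R²)a = 4.640·a.
Then mg = (m + 4.640)a, so a = (0.835)(9.81)/(0.835 + 4.640) = 1.496 m/s².
T = 4.640·a = 6.942 N.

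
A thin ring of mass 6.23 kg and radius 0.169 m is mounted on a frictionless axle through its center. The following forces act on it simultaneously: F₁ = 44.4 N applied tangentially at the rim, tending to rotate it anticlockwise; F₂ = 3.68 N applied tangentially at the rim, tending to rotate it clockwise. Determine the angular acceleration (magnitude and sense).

α ≈ 38.7 rad/s², anticlockwise

I = MR² = (6.23)(0.169)² = 0.1779 kg·m².
Taking anticlockwise as positive: τ₁ = +(44.4)(0.169) = +7.504 N·m; τ₂ = −(3.68)(0.169) = −0.6219 N·m.
Net torque τ = 6.882 N·m.
α = τ/I = 6.882/0.1779 = 38.68 rad/s².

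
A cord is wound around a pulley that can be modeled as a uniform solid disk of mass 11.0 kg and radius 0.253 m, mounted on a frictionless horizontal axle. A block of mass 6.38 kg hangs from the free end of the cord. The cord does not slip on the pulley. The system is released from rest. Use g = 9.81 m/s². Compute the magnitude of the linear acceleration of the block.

I = ½MR² = (1/2)(11.0)(0.253)² = 0.3520 kg·m².
Block: mg − T = ma. Pulley: TR = Iα. No-slip: a = αR, so T = (I/R²)a = 5.500·a.
Then mg = (m + 5.500)a, so a = (6.38)(9.81)/(6.38 + 5.500) = 5.268 m/s².

a ≈ 5.27 m/s²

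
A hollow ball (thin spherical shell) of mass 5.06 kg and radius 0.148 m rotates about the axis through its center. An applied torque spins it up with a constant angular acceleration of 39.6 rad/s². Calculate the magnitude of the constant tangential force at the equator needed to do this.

F ≈ 19.8 N

I = (2/3)MR² = (2/3)(5.06)(0.148)² = 0.07389 kg·m².
The required torque is τ = Iα = (0.07389)(39.60) = 2.926 N·m.
A tangential force at the equator gives τ = FR, so F = τ/R = 2.926/0.148 = 19.77 N.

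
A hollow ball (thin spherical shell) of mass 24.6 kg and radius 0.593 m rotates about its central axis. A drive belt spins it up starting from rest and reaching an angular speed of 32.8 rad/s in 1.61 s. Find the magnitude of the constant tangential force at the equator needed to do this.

I = (2/3)MR² = (2/3)(24.6)(0.593)² = 5.767 kg·m².
α = Δω/Δt = (32.8 − 0)/1.61 = 20.37 rad/s².
The required torque is τ = Iα = (5.767)(20.37) = 117.5 N·m.
A tangential force at the equator gives τ = FR, so F = τ/R = 117.5/0.593 = 198.1 N.

F ≈ 198 N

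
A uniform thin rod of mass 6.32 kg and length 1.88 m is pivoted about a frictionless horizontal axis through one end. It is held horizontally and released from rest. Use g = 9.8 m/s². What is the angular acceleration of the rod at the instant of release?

α ≈ 7.82 rad/s²

About the pivot, I = (1/3)ML² = (1/3)(6.32)(1.88)² = 7.446 kg·m².
The weight acts at the center, a distance L/2 = 0.9400 m from the pivot; τ = Mg(L/2) = 58.22 N·m.
α = τ/I = 58.22/7.446 = 7.819 rad/s².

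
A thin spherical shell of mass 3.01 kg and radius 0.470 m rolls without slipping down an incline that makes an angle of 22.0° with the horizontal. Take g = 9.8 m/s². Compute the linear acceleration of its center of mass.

Translation along the incline: Mg sinθ − f = Ma.
Rotation about the center: fR = Iα with I = (2/3)MR². No-slip gives a = αR, so f = (I/R²)a = (2/3)M a.
Substituting: Mg sinθ = (1 + 0.6667)Ma, so a = g sinθ/(1 + 0.6667) = (9.8) sin 22.0° / 1.667 = 2.203 m/s².

a ≈ 2.20 m/s²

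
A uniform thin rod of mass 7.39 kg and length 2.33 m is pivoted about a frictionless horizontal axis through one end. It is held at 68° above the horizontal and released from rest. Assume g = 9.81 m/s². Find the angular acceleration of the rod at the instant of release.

α ≈ 2.37 rad/s²

About the pivot, I = (1/3)ML² = (1/3)(7.39)(2.33)² = 13.37 kg·m².
The weight acts at the center, a distance L/2 = 1.165 m from the pivot; τ = Mg(L/2) cos 68° = 31.64 N·m.
α = τ/I = 31.64/13.37 = 2.366 rad/s².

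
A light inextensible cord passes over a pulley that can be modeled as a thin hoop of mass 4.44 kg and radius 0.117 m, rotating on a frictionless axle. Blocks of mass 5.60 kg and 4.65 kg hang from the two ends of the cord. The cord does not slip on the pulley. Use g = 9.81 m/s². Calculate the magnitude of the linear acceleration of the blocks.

a ≈ 0.634 m/s²

I = MR² = (4.44)(0.117)² = 0.06078 kg·m².
Heavier block: m₁g − T₁ = m₁a. Lighter block: T₂ − m₂g = m₂a.
Pulley: (T₁ − T₂)R = Iα = I(a/R), so T₁ − T₂ = (I/R²)a = 1·M_p a = 4.440·a.
Adding the three: (m₁ − m₂)g = (m₁ + m₂ + 4.440)a, so a = (5.60 − 4.65)(9.81)/(5.60 + 4.65 + 4.440) = 0.6344 m/s².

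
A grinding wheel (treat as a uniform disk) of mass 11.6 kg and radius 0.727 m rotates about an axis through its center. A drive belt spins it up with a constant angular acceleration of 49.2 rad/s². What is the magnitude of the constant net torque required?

I = ½MR² = (1/2)(11.6)(0.727)² = 3.065 kg·m².
τ = Iα = (3.065)(49.20) = 150.8 N·m.

τ ≈ 151 N·m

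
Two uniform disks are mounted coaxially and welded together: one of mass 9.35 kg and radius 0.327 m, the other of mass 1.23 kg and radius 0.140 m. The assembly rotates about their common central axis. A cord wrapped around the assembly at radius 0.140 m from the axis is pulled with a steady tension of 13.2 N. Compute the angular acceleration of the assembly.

I = ½M₁R₁² + ½M₂R₂² = ½(9.35)(0.327)² + ½(1.23)(0.140)² = 0.5119 kg·m².
τ = F r = (13.2)(0.140) = 1.848 N·m.
α = τ/I = 1.848/0.5119 = 3.610 rad/s².

α ≈ 3.61 rad/s²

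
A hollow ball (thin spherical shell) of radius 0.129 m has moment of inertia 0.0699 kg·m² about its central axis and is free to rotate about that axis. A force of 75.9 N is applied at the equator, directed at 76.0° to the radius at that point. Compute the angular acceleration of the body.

α ≈ 136 rad/s²

Only the tangential component produces torque: τ = F R sinθ = (75.9)(0.129) sin 76.0° = 9.500 N·m.
Newton's second law for rotation, τ = Iα, gives α = τ/I = 9.500/0.06990 = 135.9 rad/s².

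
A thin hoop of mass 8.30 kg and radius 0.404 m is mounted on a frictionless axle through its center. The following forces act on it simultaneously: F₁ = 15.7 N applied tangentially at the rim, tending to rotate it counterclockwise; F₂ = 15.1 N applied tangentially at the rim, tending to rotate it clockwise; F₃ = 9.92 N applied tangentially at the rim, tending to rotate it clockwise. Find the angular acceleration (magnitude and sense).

α ≈ 2.78 rad/s², clockwise

I = MR² = (8.30)(0.404)² = 1.355 kg·m².
Taking counterclockwise as positive: τ₁ = +(15.7)(0.404) = +6.343 N·m; τ₂ = −(15.1)(0.404) = −6.100 N·m; τ₃ = −(9.92)(0.404) = −4.008 N·m.
Net torque τ = -3.765 N·m.
α = τ/I = -3.765/1.355 = -2.779 rad/s².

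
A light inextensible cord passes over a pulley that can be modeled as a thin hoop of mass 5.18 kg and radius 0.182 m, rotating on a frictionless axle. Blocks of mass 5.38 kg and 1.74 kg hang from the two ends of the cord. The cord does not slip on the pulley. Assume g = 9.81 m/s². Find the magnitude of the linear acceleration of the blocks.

a ≈ 2.90 m/s²

I = MR² = (5.18)(0.182)² = 0.1716 kg·m².
Heavier block: m₁g − T₁ = m₁a. Lighter block: T₂ − m₂g = m₂a.
Pulley: (T₁ − T₂)R = Iα = I(a/R), so T₁ − T₂ = (I/R²)a = 1·M_p a = 5.180·a.
Adding the three: (m₁ − m₂)g = (m₁ + m₂ + 5.180)a, so a = (5.38 − 1.74)(9.81)/(5.38 + 1.74 + 5.180) = 2.903 m/s².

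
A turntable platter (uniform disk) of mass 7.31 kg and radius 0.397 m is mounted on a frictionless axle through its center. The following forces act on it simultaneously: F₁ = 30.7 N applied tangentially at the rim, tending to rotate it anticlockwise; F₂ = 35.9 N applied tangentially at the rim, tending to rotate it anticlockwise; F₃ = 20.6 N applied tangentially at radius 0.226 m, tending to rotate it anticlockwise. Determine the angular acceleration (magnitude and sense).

I = ½MR² = (1/2)(7.31)(0.397)² = 0.5761 kg·m².
Taking anticlockwise as positive: τ₁ = +(30.7)(0.397) = +12.19 N·m; τ₂ = +(35.9)(0.397) = +14.25 N·m; τ₃ = +(20.6)(0.226) = +4.656 N·m.
Net torque τ = 31.10 N·m.
α = τ/I = 31.10/0.5761 = 53.98 rad/s².

α ≈ 54.0 rad/s², anticlockwise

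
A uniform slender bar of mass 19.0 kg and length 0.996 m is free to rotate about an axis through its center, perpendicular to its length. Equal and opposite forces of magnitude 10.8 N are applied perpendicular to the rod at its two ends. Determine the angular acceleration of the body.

α ≈ 6.85 rad/s²

I = (1/12)ML² = (1/12)(19.0)(0.996)² = 1.571 kg·m².
The couple gives τ = F·(L/2) + F·(L/2) = F L = (10.8)(0.996) = 10.76 N·m.
From τ = Iα: α = 10.76/1.571 = 6.848 rad/s².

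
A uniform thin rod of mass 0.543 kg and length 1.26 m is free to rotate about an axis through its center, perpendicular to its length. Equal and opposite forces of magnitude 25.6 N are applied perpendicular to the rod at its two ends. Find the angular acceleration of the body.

α ≈ 449 rad/s²

I = (1/12)ML² = (1/12)(0.543)(1.26)² = 0.07184 kg·m².
The couple gives τ = F·(L/2) + F·(L/2) = F L = (25.6)(1.26) = 32.26 N·m.
Newton's second law for rotation, τ = Iα, gives α = τ/I = 32.26/0.07184 = 449.0 rad/s².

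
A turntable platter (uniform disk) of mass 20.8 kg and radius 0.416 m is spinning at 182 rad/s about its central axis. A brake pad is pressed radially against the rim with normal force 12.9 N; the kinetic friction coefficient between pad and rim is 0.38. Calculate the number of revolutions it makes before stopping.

≈ 2330 revolutions

I = ½MR² = (1/2)(20.8)(0.416)² = 1.800 kg·m².
Friction force f = μN = (0.38)(12.9) = 4.902 N at the rim; torque magnitude τ = fR = 2.039 N·m, opposing ω.
|α| = τ/I = 2.039/1.800 = 1.133 rad/s² (deceleration).
ω² = ω₀² − 2|α|θ with ω = 0 ⇒ θ = ω₀²/(2|α|) = 14620 rad = 2326 rev.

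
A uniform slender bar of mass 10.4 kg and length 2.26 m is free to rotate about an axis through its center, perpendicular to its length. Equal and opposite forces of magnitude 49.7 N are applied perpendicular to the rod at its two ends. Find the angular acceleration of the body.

I = (1/12)ML² = (1/12)(10.4)(2.26)² = 4.427 kg·m².
The couple gives τ = F·(L/2) + F·(L/2) = F L = (49.7)(2.26) = 112.3 N·m.
Newton's second law for rotation, τ = Iα, gives α = τ/I = 112.3/4.427 = 25.37 rad/s².

α ≈ 25.4 rad/s²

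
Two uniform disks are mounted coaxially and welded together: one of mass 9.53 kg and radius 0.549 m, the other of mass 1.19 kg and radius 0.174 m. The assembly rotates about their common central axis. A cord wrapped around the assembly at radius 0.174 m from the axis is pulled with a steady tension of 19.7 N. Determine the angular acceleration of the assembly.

I = ½M₁R₁² + ½M₂R₂² = ½(9.53)(0.549)² + ½(1.19)(0.174)² = 1.454 kg·m².
τ = F r = (19.7)(0.174) = 3.428 N·m.
α = τ/I = 3.428/1.454 = 2.357 rad/s².

α ≈ 2.36 rad/s²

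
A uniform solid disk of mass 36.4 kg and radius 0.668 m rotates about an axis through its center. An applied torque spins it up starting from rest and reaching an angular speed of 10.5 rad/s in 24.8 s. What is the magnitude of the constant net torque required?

τ ≈ 3.44 N·m

I = ½MR² = (1/2)(36.4)(0.668)² = 8.121 kg·m².
α = Δω/Δt = (10.5 − 0)/24.8 = 0.4234 rad/s².
τ = Iα = (8.121)(0.4234) = 3.438 N·m.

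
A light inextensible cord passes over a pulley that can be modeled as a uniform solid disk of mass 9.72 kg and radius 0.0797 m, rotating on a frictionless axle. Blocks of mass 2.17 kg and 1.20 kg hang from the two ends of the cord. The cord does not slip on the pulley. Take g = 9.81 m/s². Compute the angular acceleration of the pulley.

α ≈ 14.5 rad/s²

I = ½MR² = (1/2)(9.72)(0.0797)² = 0.03087 kg·m².
Heavier block: m₁g − T₁ = m₁a. Lighter block: T₂ − m₂g = m₂a.
Pulley: (T₁ − T₂)R = Iα = I(a/R), so T₁ − T₂ = (I/R²)a = (1/2)M_p a = 4.860·a.
Adding the three: (m₁ − m₂)g = (m₁ + m₂ + 4.860)a, so a = (2.17 − 1.20)(9.81)/(2.17 + 1.20 + 4.860) = 1.156 m/s².
α = a/R = 1.156/0.0797 = 14.51 rad/s².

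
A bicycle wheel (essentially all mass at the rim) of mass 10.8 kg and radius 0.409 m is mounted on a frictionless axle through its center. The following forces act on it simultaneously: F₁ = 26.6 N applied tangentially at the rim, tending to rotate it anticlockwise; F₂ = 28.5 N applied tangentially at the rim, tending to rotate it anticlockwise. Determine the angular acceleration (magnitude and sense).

I = MR² = (10.8)(0.409)² = 1.807 kg·m².
Taking anticlockwise as positive: τ₁ = +(26.6)(0.409) = +10.88 N·m; τ₂ = +(28.5)(0.409) = +11.66 N·m.
Net torque τ = 22.54 N·m.
α = τ/I = 22.54/1.807 = 12.47 rad/s².

α ≈ 12.5 rad/s², anticlockwise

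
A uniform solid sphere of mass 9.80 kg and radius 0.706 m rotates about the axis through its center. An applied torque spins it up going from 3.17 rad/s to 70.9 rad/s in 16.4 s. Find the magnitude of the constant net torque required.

I = (2/5)MR² = (2/5)(9.80)(0.706)² = 1.954 kg·m².
α = Δω/Δt = (70.9 − 3.17)/16.4 = 4.130 rad/s².
τ = Iα = (1.954)(4.130) = 8.069 N·m.

τ ≈ 8.07 N·m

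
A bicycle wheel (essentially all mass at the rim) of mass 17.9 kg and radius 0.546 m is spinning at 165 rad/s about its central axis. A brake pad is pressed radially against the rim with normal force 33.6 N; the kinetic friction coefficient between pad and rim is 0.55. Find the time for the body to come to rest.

t ≈ 87.3 s

I = MR² = (17.9)(0.546)² = 5.336 kg·m².
Friction force f = μN = (0.55)(33.6) = 18.48 N at the rim; torque magnitude τ = fR = 10.09 N·m, opposing ω.
|α| = τ/I = 10.09/5.336 = 1.891 rad/s² (deceleration).
0 = ω₀ − |α|t ⇒ t = ω₀/|α| = 165/1.891 = 87.26 s.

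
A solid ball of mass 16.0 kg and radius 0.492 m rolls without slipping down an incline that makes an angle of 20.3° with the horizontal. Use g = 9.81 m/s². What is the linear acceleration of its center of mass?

a ≈ 2.43 m/s²

Translation along the incline: Mg sinθ − f = Ma.
Rotation about the center: fR = Iα with I = (2/5)MR². No-slip gives a = αR, so f = (I/R²)a = (2/5)M a.
Substituting: Mg sinθ = (1 + 0.4000)Ma, so a = g sinθ/(1 + 0.4000) = (9.81) sin 20.3° / 1.400 = 2.431 m/s².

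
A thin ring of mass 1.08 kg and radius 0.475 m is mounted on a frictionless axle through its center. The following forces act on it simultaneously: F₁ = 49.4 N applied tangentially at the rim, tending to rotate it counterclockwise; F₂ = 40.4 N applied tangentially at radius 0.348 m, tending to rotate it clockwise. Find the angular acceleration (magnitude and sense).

I = MR² = (1.08)(0.475)² = 0.2437 kg·m².
Taking counterclockwise as positive: τ₁ = +(49.4)(0.475) = +23.46 N·m; τ₂ = −(40.4)(0.348) = −14.06 N·m.
Net torque τ = 9.406 N·m.
α = τ/I = 9.406/0.2437 = 38.60 rad/s².

α ≈ 38.6 rad/s², counterclockwise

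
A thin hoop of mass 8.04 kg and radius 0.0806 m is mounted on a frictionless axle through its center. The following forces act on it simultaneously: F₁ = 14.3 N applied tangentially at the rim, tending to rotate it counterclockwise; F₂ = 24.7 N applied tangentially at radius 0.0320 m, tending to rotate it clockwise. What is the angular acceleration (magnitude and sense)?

α ≈ 6.93 rad/s², counterclockwise

I = MR² = (8.04)(0.0806)² = 0.05223 kg·m².
Taking counterclockwise as positive: τ₁ = +(14.3)(0.0806) = +1.153 N·m; τ₂ = −(24.7)(0.0320) = −0.7904 N·m.
Net torque τ = 0.3622 N·m.
α = τ/I = 0.3622/0.05223 = 6.934 rad/s².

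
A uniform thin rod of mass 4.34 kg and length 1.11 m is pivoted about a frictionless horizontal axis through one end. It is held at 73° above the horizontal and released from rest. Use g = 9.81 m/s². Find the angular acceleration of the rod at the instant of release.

α ≈ 3.88 rad/s²

About the pivot, I = (1/3)ML² = (1/3)(4.34)(1.11)² = 1.782 kg·m².
The weight acts at the center, a distance L/2 = 0.5550 m from the pivot; τ = Mg(L/2) cos 73° = 6.909 N·m.
α = τ/I = 6.909/1.782 = 3.876 rad/s².
(Equivalently α = (3g/(2L)) cos 73° = 3.876 rad/s².)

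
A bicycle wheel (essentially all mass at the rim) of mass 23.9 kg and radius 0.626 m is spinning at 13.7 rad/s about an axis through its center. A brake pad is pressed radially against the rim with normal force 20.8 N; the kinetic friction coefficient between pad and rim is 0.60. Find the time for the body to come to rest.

I = MR² = (23.9)(0.626)² = 9.366 kg·m².
Friction force f = μN = (0.60)(20.8) = 12.48 N at the rim; torque magnitude τ = fR = 7.812 N·m, opposing ω.
|α| = τ/I = 7.812/9.366 = 0.8341 rad/s² (deceleration).
0 = ω₀ − |α|t ⇒ t = ω₀/|α| = 13.7/0.8341 = 16.42 s.

t ≈ 16.4 s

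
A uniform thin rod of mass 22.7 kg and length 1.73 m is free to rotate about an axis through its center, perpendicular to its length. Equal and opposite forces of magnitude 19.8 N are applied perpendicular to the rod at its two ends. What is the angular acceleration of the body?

I = (1/12)ML² = (1/12)(22.7)(1.73)² = 5.662 kg·m².
The couple gives τ = F·(L/2) + F·(L/2) = F L = (19.8)(1.73) = 34.25 N·m.
Newton's second law for rotation, τ = Iα, gives α = τ/I = 34.25/5.662 = 6.050 rad/s².

α ≈ 6.05 rad/s²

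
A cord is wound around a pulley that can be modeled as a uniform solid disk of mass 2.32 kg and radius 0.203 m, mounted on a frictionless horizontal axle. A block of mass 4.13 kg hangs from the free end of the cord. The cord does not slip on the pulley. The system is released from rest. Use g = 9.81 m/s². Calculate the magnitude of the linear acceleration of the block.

a ≈ 7.66 m/s²

I = ½MR² = (1/2)(2.32)(0.203)² = 0.04780 kg·m².
Block: mg − T = ma. Pulley: TR = Iα. No-slip: a = αR, so T = (I/R²)a = 1.160·a.
Then mg = (m + 1.160)a, so a = (4.13)(9.81)/(4.13 + 1.160) = 7.659 m/s².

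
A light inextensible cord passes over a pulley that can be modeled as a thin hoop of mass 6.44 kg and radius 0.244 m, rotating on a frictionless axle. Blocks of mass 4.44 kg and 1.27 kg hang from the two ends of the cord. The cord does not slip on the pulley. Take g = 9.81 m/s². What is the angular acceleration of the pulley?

I = MR² = (6.44)(0.244)² = 0.3834 kg·m².
Heavier block: m₁g − T₁ = m₁a. Lighter block: T₂ − m₂g = m₂a.
Pulley: (T₁ − T₂)R = Iα = I(a/R), so T₁ − T₂ = (I/R²)a = 1·M_p a = 6.440·a.
Adding the three: (m₁ − m₂)g = (m₁ + m₂ + 6.440)a, so a = (4.44 − 1.27)(9.81)/(4.44 + 1.27 + 6.440) = 2.559 m/s².
α = a/R = 2.559/0.244 = 10.49 rad/s².

α ≈ 10.5 rad/s²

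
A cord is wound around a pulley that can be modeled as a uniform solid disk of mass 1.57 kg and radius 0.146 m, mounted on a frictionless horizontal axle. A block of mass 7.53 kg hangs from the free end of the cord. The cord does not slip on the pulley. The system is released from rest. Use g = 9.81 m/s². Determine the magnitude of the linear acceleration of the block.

I = ½MR² = (1/2)(1.57)(0.146)² = 0.01673 kg·m².
Block: mg − T = ma. Pulley: TR = Iα. No-slip: a = αR, so T = (I/R²)a = 0.7850·a.
Then mg = (m + 0.7850)a, so a = (7.53)(9.81)/(7.53 + 0.7850) = 8.884 m/s².

a ≈ 8.88 m/s²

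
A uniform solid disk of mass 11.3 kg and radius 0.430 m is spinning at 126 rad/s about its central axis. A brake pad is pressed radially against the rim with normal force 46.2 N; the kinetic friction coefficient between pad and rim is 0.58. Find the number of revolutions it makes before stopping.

≈ 115 revolutions

I = ½MR² = (1/2)(11.3)(0.430)² = 1.045 kg·m².
Friction force f = μN = (0.58)(46.2) = 26.80 N at the rim; torque magnitude τ = fR = 11.52 N·m, opposing ω.
|α| = τ/I = 11.52/1.045 = 11.03 rad/s² (deceleration).
ω² = ω₀² − 2|α|θ with ω = 0 ⇒ θ = ω₀²/(2|α|) = 719.7 rad = 114.5 rev.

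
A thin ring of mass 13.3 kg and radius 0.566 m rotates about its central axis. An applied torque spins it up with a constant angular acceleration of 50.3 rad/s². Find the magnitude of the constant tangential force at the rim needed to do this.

F ≈ 379 N

I = MR² = (13.3)(0.566)² = 4.261 kg·m².
The required torque is τ = Iα = (4.261)(50.30) = 214.3 N·m.
A tangential force at the rim gives τ = FR, so F = τ/R = 214.3/0.566 = 378.6 N.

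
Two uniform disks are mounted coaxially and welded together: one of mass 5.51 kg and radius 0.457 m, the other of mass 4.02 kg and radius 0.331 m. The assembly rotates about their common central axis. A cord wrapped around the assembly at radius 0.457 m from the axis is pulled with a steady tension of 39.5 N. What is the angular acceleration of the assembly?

I = ½M₁R₁² + ½M₂R₂² = ½(5.51)(0.457)² + ½(4.02)(0.331)² = 0.7956 kg·m².
τ = F r = (39.5)(0.457) = 18.05 N·m.
α = τ/I = 18.05/0.7956 = 22.69 rad/s².

α ≈ 22.7 rad/s²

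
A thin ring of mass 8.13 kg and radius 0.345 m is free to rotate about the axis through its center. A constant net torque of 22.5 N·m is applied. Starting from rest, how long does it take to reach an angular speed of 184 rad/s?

t ≈ 7.91 s

I = MR² = (8.13)(0.345)² = 0.9677 kg·m².
α = τ/I = 22.5/0.9677 = 23.25 rad/s².
ω = αt ⇒ t = ω/α = 184/23.25 = 7.913 s.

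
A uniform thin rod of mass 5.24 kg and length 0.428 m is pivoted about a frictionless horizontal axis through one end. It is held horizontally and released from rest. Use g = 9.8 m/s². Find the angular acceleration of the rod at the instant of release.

α ≈ 34.3 rad/s²

About the pivot, I = (1/3)ML² = (1/3)(5.24)(0.428)² = 0.3200 kg·m².
The weight acts at the center, a distance L/2 = 0.2140 m from the pivot; τ = Mg(L/2) = 10.99 N·m.
α = τ/I = 10.99/0.3200 = 34.35 rad/s².
(Equivalently α = (3g/(2L)) = 34.35 rad/s².)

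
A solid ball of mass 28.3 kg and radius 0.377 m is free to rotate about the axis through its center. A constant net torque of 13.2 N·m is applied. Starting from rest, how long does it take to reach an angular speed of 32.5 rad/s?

t ≈ 3.96 s

I = (2/5)MR² = (2/5)(28.3)(0.377)² = 1.609 kg·m².
α = τ/I = 13.2/1.609 = 8.204 rad/s².
ω = αt ⇒ t = ω/α = 32.5/8.204 = 3.961 s.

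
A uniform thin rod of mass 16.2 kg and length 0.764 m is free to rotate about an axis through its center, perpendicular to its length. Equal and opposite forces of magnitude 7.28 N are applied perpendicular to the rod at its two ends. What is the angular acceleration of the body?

I = (1/12)ML² = (1/12)(16.2)(0.764)² = 0.7880 kg·m².
The couple gives τ = F·(L/2) + F·(L/2) = F L = (7.28)(0.764) = 5.562 N·m.
Newton's second law for rotation, τ = Iα, gives α = τ/I = 5.562/0.7880 = 7.058 rad/s².

α ≈ 7.06 rad/s²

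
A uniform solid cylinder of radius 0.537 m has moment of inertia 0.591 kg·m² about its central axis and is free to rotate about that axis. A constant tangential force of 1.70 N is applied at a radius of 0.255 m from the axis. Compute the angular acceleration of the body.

τ = F·r = (1.70)(0.255) = 0.4335 N·m.
From τ = Iα: α = 0.4335/0.5910 = 0.7335 rad/s².

α ≈ 0.734 rad/s²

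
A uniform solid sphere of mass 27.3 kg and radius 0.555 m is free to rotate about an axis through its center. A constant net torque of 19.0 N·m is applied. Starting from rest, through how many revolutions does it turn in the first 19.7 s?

I = (2/5)MR² = (2/5)(27.3)(0.555)² = 3.364 kg·m².
α = τ/I = 19.0/3.364 = 5.649 rad/s².
θ = ½αt² = ½(5.649)(19.7)² = 1096 rad.
Revolutions = θ/(2π) = 174.4.

≈ 174 revolutions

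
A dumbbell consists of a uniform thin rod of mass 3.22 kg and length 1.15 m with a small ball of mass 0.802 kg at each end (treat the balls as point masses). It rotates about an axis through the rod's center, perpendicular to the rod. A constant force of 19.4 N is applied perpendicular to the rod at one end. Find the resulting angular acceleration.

I_rod = (1/12)ML² = (1/12)(3.22)(1.15)² = 0.3549 kg·m².
I_balls = 2·m·(L/2)² = 2(0.802)(0.5750)² = 0.5303 kg·m².
Total I = 0.8852 kg·m².
τ = F·(L/2) = (19.4)(0.575) = 11.15 N·m.
α = τ/I = 11.15/0.8852 = 12.60 rad/s².

α ≈ 12.6 rad/s²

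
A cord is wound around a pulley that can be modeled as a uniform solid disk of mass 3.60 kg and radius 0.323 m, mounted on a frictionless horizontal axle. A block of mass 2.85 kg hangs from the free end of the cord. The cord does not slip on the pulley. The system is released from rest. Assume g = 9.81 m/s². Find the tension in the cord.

I = ½MR² = (1/2)(3.60)(0.323)² = 0.1878 kg·m².
Block: mg − T = ma. Pulley: TR = Iα. No-slip: a = αR, so T = (I/R²)a = 1.800·a.
Then mg = (m + 1.800)a, so a = (2.85)(9.81)/(2.85 + 1.800) = 6.013 m/s².
T = 1.800·a = 10.82 N.

T ≈ 10.8 N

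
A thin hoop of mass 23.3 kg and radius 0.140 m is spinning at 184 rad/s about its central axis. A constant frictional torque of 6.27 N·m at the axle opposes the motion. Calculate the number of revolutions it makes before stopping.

≈ 196 revolutions

I = MR² = (23.3)(0.140)² = 0.4567 kg·m².
The net torque has magnitude 6.27 N·m, opposing ω.
|α| = τ/I = 6.270/0.4567 = 13.73 rad/s² (deceleration).
ω² = ω₀² − 2|α|θ with ω = 0 ⇒ θ = ω₀²/(2|α|) = 1233 rad = 196.2 rev.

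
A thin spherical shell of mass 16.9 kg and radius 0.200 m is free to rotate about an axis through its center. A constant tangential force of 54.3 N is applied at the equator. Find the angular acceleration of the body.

α ≈ 24.1 rad/s²

I = (2/3)MR² = (2/3)(16.9)(0.200)² = 0.4507 kg·m².
τ = F R = (54.3)(0.200) = 10.86 N·m.
From τ = Iα: α = 10.86/0.4507 = 24.10 rad/s².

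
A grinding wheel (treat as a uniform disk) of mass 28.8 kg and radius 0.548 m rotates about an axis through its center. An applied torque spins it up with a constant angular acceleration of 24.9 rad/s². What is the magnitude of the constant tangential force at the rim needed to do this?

F ≈ 196 N

I = ½MR² = (1/2)(28.8)(0.548)² = 4.324 kg·m².
The required torque is τ = Iα = (4.324)(24.90) = 107.7 N·m.
A tangential force at the rim gives τ = FR, so F = τ/R = 107.7/0.548 = 196.5 N.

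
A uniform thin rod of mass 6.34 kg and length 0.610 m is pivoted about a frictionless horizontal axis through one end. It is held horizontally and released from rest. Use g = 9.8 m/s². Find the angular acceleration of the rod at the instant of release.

About the pivot, I = (1/3)ML² = (1/3)(6.34)(0.610)² = 0.7864 kg·m².
The weight acts at the center, a distance L/2 = 0.3050 m from the pivot; τ = Mg(L/2) = 18.95 N·m.
α = τ/I = 18.95/0.7864 = 24.10 rad/s².

α ≈ 24.1 rad/s²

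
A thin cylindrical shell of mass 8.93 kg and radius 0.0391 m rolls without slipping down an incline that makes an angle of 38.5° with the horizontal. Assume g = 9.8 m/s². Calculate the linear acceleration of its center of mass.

Translation along the incline: Mg sinθ − f = Ma.
Rotation about the center: fR = Iα with I = MR². No-slip gives a = αR, so f = (I/R²)a = M a.
Substituting: Mg sinθ = (1 + 1.000)Ma, so a = g sinθ/(1 + 1.000) = (9.8) sin 38.5° / 2.000 = 3.050 m/s².

a ≈ 3.05 m/s²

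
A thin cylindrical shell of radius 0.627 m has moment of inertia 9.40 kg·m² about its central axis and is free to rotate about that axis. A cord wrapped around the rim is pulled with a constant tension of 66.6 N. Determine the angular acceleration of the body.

α ≈ 4.44 rad/s²

τ = F R = (66.6)(0.627) = 41.76 N·m.
From τ = Iα: α = 41.76/9.400 = 4.442 rad/s².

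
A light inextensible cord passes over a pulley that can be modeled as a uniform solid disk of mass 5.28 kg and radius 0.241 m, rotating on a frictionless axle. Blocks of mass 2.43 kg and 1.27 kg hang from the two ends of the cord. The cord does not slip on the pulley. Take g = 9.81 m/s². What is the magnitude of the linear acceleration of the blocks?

I = ½MR² = (1/2)(5.28)(0.241)² = 0.1533 kg·m².
Heavier block: m₁g − T₁ = m₁a. Lighter block: T₂ − m₂g = m₂a.
Pulley: (T₁ − T₂)R = Iα = I(a/R), so T₁ − T₂ = (I/R²)a = (1/2)M_p a = 2.640·a.
Adding the three: (m₁ − m₂)g = (m₁ + m₂ + 2.640)a, so a = (2.43 − 1.27)(9.81)/(2.43 + 1.27 + 2.640) = 1.795 m/s².

a ≈ 1.79 m/s²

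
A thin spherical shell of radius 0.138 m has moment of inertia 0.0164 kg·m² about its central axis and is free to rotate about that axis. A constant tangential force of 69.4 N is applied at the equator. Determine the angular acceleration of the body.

τ = F R = (69.4)(0.138) = 9.577 N·m.
Newton's second law for rotation, τ = Iα, gives α = τ/I = 9.577/0.01640 = 584.0 rad/s².

α ≈ 584 rad/s²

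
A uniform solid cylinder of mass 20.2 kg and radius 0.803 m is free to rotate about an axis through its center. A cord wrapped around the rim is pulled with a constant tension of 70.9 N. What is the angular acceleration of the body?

α ≈ 8.74 rad/s²

I = ½MR² = (1/2)(20.2)(0.803)² = 6.513 kg·m².
τ = F R = (70.9)(0.803) = 56.93 N·m.
From τ = Iα: α = 56.93/6.513 = 8.742 rad/s².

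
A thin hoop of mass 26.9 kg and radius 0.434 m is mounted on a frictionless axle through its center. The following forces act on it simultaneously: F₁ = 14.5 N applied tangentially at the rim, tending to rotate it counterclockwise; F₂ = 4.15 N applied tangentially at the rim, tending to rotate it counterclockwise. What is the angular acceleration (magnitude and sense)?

α ≈ 1.60 rad/s², counterclockwise

I = MR² = (26.9)(0.434)² = 5.067 kg·m².
Taking counterclockwise as positive: τ₁ = +(14.5)(0.434) = +6.293 N·m; τ₂ = +(4.15)(0.434) = +1.801 N·m.
Net torque τ = 8.094 N·m.
α = τ/I = 8.094/5.067 = 1.597 rad/s².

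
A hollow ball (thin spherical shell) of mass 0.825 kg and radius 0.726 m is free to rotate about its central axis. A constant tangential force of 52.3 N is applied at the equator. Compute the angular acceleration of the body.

I = (2/3)MR² = (2/3)(0.825)(0.726)² = 0.2899 kg·m².
τ = F R = (52.3)(0.726) = 37.97 N·m.
From τ = Iα: α = 37.97/0.2899 = 131.0 rad/s².

α ≈ 131 rad/s²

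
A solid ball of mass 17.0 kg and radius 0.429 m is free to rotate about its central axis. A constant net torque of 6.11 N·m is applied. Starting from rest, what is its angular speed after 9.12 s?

I = (2/5)MR² = (2/5)(17.0)(0.429)² = 1.251 kg·m².
α = τ/I = 6.11/1.251 = 4.882 rad/s².
ω = ω₀ + αt = 0 + (4.882)(9.12) = 44.53 rad/s.

ω ≈ 44.5 rad/s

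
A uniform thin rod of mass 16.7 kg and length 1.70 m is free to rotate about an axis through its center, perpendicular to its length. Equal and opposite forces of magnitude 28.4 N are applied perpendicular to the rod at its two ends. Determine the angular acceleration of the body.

I = (1/12)ML² = (1/12)(16.7)(1.70)² = 4.022 kg·m².
The couple gives τ = F·(L/2) + F·(L/2) = F L = (28.4)(1.70) = 48.28 N·m.
Newton's second law for rotation, τ = Iα, gives α = τ/I = 48.28/4.022 = 12.00 rad/s².

α ≈ 12.0 rad/s²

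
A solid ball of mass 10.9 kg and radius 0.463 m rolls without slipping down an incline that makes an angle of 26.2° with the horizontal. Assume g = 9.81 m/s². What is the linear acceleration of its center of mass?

a ≈ 3.09 m/s²

Translation along the incline: Mg sinθ − f = Ma.
Rotation about the center: fR = Iα with I = (2/5)MR². No-slip gives a = αR, so f = (I/R²)a = (2/5)M a.
Substituting: Mg sinθ = (1 + 0.4000)Ma, so a = g sinθ/(1 + 0.4000) = (9.81) sin 26.2° / 1.400 = 3.094 m/s².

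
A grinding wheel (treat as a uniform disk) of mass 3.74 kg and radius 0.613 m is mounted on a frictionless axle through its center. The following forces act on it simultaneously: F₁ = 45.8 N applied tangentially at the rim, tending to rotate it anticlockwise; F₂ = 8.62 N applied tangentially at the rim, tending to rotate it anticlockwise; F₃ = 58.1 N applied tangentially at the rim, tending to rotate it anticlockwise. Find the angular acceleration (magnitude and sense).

α ≈ 98.2 rad/s², anticlockwise

I = ½MR² = (1/2)(3.74)(0.613)² = 0.7027 kg·m².
Taking anticlockwise as positive: τ₁ = +(45.8)(0.613) = +28.08 N·m; τ₂ = +(8.62)(0.613) = +5.284 N·m; τ₃ = +(58.1)(0.613) = +35.62 N·m.
Net torque τ = 68.97 N·m.
α = τ/I = 68.97/0.7027 = 98.16 rad/s².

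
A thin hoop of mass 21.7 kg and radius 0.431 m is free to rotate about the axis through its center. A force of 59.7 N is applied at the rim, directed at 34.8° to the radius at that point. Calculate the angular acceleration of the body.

I = MR² = (21.7)(0.431)² = 4.031 kg·m².
Only the tangential component produces torque: τ = F R sinθ = (59.7)(0.431) sin 34.8° = 14.68 N·m.
From τ = Iα: α = 14.68/4.031 = 3.643 rad/s².

α ≈ 3.64 rad/s²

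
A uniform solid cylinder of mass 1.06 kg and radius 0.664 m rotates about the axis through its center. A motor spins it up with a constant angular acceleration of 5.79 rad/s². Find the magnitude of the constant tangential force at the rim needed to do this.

I = ½MR² = (1/2)(1.06)(0.664)² = 0.2337 kg·m².
The required torque is τ = Iα = (0.2337)(5.790) = 1.353 N·m.
A tangential force at the rim gives τ = FR, so F = τ/R = 1.353/0.664 = 2.038 N.

F ≈ 2.04 N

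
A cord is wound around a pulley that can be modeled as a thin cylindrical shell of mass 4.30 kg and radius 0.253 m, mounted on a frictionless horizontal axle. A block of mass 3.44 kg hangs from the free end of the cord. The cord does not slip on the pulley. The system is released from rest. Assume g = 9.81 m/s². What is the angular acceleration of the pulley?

I = MR² = (4.30)(0.253)² = 0.2752 kg·m².
Block: mg − T = ma. Pulley: TR = Iα. No-slip: a = αR, so T = (I/R²)a = 4.300·a.
Then mg = (m + 4.300)a, so a = (3.44)(9.81)/(3.44 + 4.300) = 4.360 m/s².
α = a/R = 4.360/0.253 = 17.23 rad/s².

α ≈ 17.2 rad/s²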